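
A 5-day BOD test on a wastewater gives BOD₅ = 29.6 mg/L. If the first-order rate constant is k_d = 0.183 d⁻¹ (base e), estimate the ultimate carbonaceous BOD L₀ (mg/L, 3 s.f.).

BOD₅ = L₀(1 − e^(−5k_d)) ⇒ L₀ = BOD₅ / (1 − e^(−5×0.183))
= 29.6 / (1 − 0.4005) = 29.6 / 0.5995 = 49.38 mg/L.

L₀ ≈ 49.4 mg/L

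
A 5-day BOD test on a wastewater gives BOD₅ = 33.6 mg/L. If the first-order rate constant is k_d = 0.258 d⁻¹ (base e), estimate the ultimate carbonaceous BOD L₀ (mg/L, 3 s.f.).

BOD₅ = L₀(1 − e^(−5k_d)) ⇒ L₀ = BOD₅ / (1 − e^(−5×0.258))
= 33.6 / (1 − 0.2753) = 33.6 / 0.7247 = 46.36 mg/L.

L₀ ≈ 46.4 mg/L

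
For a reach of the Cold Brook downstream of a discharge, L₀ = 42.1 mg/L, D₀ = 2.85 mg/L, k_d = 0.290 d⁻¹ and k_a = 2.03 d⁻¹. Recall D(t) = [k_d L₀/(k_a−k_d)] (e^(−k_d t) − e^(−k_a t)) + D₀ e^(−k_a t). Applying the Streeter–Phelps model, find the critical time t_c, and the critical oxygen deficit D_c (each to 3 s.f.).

With k_a/k_d = 7.000 and 1 − D₀(k_a−k_d)/(k_d L₀) = 0.5938,
t_c = ln(7.000 × 0.5938) / (2.03 − 0.290) = ln(4.157) / 1.740 = 1.425/1.740 = 0.8188 d.
L(t_c) = L₀ e^(−k_d t_c) = 42.1 × 0.7886 = 33.20 mg/L, and at the critical point k_a D_c = k_d L, so D_c = (0.290/2.03) × 33.20 = 4.743 mg/L.

t_c ≈ 0.819 d; D_c ≈ 4.74 mg/L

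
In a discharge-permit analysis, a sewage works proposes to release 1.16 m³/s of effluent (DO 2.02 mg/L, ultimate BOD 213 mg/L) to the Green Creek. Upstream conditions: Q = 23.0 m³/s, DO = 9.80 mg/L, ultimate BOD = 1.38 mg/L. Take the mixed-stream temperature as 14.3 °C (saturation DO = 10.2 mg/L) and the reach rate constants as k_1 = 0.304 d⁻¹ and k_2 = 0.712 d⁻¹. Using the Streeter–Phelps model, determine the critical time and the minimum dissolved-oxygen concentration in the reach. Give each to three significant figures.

Mixed DO = (23.0×9.80 + 1.16×2.02)/(23.0+1.16) = 227.7/24.16 = 9.426 mg/L.
Mixed L₀ = (23.0×1.38 + 1.16×213)/(24.16) = 278.8/24.16 = 11.54 mg/L.
Initial deficit D₀ = C_s − DO₀ = 10.2 − 9.426 = 0.7735 mg/L.
t_c = (1/0.4080) ln[(0.712/0.304)(1 − 0.7735×0.4080/(0.304×11.54))] = 2.451 × ln(2.131) = 1.855 d.
D_c = (0.304/0.712) × 11.54 × e^(−0.304×1.855) = 0.4270 × 11.54 × 0.5690 = 2.804 mg/L.
Minimum DO = 10.2 − 2.804 = 7.396 mg/L.

t_c ≈ 1.85 d; minimum DO ≈ 7.40 mg/L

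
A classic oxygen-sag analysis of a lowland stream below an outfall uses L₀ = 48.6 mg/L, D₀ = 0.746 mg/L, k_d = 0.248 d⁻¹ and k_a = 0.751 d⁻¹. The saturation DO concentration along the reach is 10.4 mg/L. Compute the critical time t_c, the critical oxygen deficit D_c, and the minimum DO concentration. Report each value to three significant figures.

t_c = [1/(k_a−k_d)] ln[(k_a/k_d)(1 − D₀(k_a−k_d)/(k_d L₀))]
= [1/(0.751−0.248)] ln[(0.751/0.248)(1 − 0.746×0.5030/(0.248×48.6))]
= (1/0.5030) ln[3.028 × 0.9689] = 1.988 × ln(2.934) = 1.988 × 1.076 = 2.140 d.
L(t_c) = L₀ e^(−k_d t_c) = 48.6 × 0.5882 = 28.59 mg/L, and at the critical point k_a D_c = k_d L, so D_c = (0.248/0.751) × 28.59 = 9.440 mg/L.
Minimum DO = C_s − D_c = 10.4 − 9.440 = 0.9599 mg/L.

t_c ≈ 2.14 d; D_c ≈ 9.44 mg/L; min DO ≈ 0.960 mg/L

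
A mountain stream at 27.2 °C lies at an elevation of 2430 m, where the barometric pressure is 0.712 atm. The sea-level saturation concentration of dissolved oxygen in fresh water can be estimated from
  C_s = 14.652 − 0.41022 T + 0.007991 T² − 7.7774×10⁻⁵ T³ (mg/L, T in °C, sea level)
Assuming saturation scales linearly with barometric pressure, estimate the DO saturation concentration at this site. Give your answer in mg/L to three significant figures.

C_s ≈ 5.58 mg/L

At sea level: C_s = 14.652 − 0.41022×27.2 + 0.007991×27.2² − 7.7774×10⁻⁵×27.2³ = 7.841 mg/L.
Pressure correction: C_s' = 7.841 × 0.712 = 5.583 mg/L.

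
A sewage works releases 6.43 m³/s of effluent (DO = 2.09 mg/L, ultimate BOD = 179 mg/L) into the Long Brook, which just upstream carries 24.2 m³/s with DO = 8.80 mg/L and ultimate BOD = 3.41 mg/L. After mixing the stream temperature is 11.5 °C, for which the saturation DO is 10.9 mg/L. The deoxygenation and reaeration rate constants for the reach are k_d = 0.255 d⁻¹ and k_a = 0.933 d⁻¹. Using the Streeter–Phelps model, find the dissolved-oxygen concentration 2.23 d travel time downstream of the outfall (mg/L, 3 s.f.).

Mixed DO = (24.2×8.80 + 6.43×2.09)/(24.2+6.43) = 226.4/30.63 = 7.391 mg/L.
Mixed L₀ = (24.2×3.41 + 6.43×179)/(30.63) = 1233/30.63 = 40.27 mg/L.
Initial deficit D₀ = C_s − DO₀ = 10.9 − 7.391 = 3.509 mg/L.
D(2.23) = [0.255×40.27/(0.933−0.255)](e^(−0.255×2.23) − e^(−0.933×2.23)) + 3.509 e^(−0.933×2.23)
= 15.15 × (0.5663 − 0.1249) + 3.509 × 0.1249 = 7.124 mg/L.
DO = 10.9 − 7.124 = 3.776 mg/L.

DO ≈ 3.78 mg/L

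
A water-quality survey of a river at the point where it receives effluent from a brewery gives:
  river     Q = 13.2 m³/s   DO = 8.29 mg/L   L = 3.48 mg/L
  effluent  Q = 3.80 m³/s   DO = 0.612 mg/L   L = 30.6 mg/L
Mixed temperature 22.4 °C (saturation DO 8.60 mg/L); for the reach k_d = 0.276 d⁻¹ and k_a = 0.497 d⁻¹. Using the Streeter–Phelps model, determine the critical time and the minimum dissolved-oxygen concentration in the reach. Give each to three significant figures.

Mixed DO = (13.2×8.29 + 3.80×0.612)/(13.2+3.80) = 111.8/17.00 = 6.574 mg/L.
Mixed L₀ = (13.2×3.48 + 3.80×30.6)/(17.00) = 162.2/17.00 = 9.542 mg/L.
Initial deficit D₀ = C_s − DO₀ = 8.60 − 6.574 = 2.026 mg/L.
t_c = (1/0.2210) ln[(0.497/0.276)(1 − 2.026×0.2210/(0.276×9.542))] = 4.525 × ln(1.495) = 1.818 d.
D_c = (0.276/0.497) × 9.542 × e^(−0.276×1.818) = 0.5553 × 9.542 × 0.6054 = 3.208 mg/L.
Minimum DO = 8.60 − 3.208 = 5.392 mg/L.

t_c ≈ 1.82 d; minimum DO ≈ 5.39 mg/L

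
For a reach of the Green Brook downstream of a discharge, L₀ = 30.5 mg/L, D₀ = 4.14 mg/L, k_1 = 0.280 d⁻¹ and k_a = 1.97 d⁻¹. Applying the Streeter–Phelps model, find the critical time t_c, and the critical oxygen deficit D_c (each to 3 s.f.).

t_c ≈ 0.142 d; D_c ≈ 4.17 mg/L

With k_a/k_1 = 7.036 and 1 − D₀(k_a−k_1)/(k_1 L₀) = 0.1807,
t_c = ln(7.036 × 0.1807) / (1.97 − 0.280) = ln(1.272) / 1.690 = 0.2402/1.690 = 0.1421 d.
D_c = (k_1/k_a) L₀ e^(−k_1 t_c) = (0.280/1.97) × 30.5 × e^(−0.280×0.1421) = 0.1421 × 30.5 × 0.9610 = 4.166 mg/L.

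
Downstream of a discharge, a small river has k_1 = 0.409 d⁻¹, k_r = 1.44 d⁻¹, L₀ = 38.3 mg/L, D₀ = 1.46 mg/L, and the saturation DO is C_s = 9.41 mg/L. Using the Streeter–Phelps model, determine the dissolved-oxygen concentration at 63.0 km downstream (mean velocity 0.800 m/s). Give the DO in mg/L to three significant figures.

DO ≈ 2.64 mg/L

Travel time t = x/v = 63.0 km / (0.800 m/s) = 63000 m / 0.800 m/s = 78750 s = 0.9115 d.
k_1 L₀/(k_r−k_1) = 0.409×38.3/(1.44−0.409) = 15.66/1.031 = 15.19 mg/L.
e^(−k_1 t) = e^(−0.409×0.9115) = 0.6888; e^(−k_r t) = e^(−1.44×0.9115) = 0.2691.
D = 15.19 × (0.6888 − 0.2691) + 1.46 × 0.2691 = 6.376 + 0.3930 = 6.769 mg/L.
DO = C_s − D = 9.41 − 6.769 = 2.641 mg/L.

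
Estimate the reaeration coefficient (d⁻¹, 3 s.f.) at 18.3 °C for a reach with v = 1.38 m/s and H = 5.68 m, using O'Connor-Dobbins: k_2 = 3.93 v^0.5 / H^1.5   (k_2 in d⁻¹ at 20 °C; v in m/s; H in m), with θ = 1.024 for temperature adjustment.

k_2(20) = 3.93 × 1.38^0.5 / 5.68^1.5 = 3.93 × 1.175 / 13.54 = 0.3410 d⁻¹.
k_2(18.3) = 0.3410 × 1.024^(18.3−20) = 0.3410 × 0.9605 = 0.3276 d⁻¹.

k_2 ≈ 0.328 d⁻¹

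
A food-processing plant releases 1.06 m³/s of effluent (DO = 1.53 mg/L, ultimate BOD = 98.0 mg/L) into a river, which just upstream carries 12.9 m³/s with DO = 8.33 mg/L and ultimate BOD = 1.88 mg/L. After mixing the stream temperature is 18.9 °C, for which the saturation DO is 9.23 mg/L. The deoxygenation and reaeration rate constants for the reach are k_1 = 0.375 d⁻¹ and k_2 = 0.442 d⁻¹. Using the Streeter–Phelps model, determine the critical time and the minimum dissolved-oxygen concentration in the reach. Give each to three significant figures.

t_c ≈ 2.04 d; minimum DO ≈ 5.60 mg/L

Mixed DO = (12.9×8.33 + 1.06×1.53)/(12.9+1.06) = 109.1/13.96 = 7.814 mg/L.
Mixed L₀ = (12.9×1.88 + 1.06×98.0)/(13.96) = 128.1/13.96 = 9.179 mg/L.
Initial deficit D₀ = C_s − DO₀ = 9.23 − 7.814 = 1.416 mg/L.
t_c = (1/0.06700) ln[(0.442/0.375)(1 − 1.416×0.06700/(0.375×9.179))] = 14.93 × ln(1.146) = 2.036 d.
D_c = (0.375/0.442) × 9.179 × e^(−0.375×2.036) = 0.8484 × 9.179 × 0.4660 = 3.629 mg/L.
Minimum DO = 9.23 − 3.629 = 5.601 mg/L.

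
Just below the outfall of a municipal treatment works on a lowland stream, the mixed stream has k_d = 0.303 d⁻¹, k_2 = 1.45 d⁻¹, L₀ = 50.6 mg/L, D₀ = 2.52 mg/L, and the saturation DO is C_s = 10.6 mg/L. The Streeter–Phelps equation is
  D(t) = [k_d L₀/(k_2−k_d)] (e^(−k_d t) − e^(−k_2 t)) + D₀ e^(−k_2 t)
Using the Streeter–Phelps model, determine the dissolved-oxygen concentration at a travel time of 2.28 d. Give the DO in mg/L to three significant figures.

DO ≈ 4.30 mg/L

k_d L₀/(k_2−k_d) = 0.303×50.6/(1.45−0.303) = 15.33/1.147 = 13.37 mg/L.
e^(−k_d t) = e^(−0.303×2.280) = 0.5012; e^(−k_2 t) = e^(−1.45×2.280) = 0.03666.
D = 13.37 × (0.5012 − 0.03666) + 2.52 × 0.03666 = 6.209 + 0.09239 = 6.301 mg/L.
DO = C_s − D = 10.6 − 6.301 = 4.299 mg/L.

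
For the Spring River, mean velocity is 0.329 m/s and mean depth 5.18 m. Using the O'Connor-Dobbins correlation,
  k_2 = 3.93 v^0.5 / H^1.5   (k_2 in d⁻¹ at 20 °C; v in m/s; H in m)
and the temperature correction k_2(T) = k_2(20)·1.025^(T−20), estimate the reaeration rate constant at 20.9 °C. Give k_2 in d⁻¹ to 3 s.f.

k_2(20) = 3.93 × 0.329^0.5 / 5.18^1.5 = 3.93 × 0.5736 / 11.79 = 0.1912 d⁻¹.
k_2(20.9) = 0.1912 × 1.025^(20.9−20) = 0.1912 × 1.022 = 0.1955 d⁻¹.

k_2 ≈ 0.196 d⁻¹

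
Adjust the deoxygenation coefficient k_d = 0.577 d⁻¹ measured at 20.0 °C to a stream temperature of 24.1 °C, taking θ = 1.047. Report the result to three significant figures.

k_d ≈ 0.697 d⁻¹

k_d(T₂) = k_d(T₁) · θ^(T₂−T₁) = 0.577 × 1.047^(24.1−20.0)
= 0.577 × 1.047^4.10 = 0.577 × 1.207 = 0.6966 d⁻¹.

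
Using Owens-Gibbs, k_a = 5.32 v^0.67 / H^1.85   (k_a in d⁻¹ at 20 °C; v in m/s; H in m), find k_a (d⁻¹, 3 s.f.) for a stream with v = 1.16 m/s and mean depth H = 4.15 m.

k_a ≈ 0.422 d⁻¹

k_a = 5.32 × 1.16^0.67 / 4.15^1.85 = 5.32 × 1.105 / 13.91 = 0.4224 d⁻¹.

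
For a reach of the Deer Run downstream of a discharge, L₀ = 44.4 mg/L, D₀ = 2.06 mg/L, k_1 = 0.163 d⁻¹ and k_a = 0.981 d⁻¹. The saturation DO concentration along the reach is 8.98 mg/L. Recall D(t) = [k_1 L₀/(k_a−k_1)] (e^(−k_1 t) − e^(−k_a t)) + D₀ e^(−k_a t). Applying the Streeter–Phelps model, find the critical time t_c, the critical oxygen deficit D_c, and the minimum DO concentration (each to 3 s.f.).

t_c ≈ 1.87 d; D_c ≈ 5.44 mg/L; min DO ≈ 3.54 mg/L

t_c = [1/(k_a−k_1)] ln[(k_a/k_1)(1 − D₀(k_a−k_1)/(k_1 L₀))]
= [1/(0.981−0.163)] ln[(0.981/0.163)(1 − 2.06×0.8180/(0.163×44.4))]
= (1/0.8180) ln[6.018 × 0.7672] = 1.222 × ln(4.617) = 1.222 × 1.530 = 1.870 d.
L(t_c) = L₀ e^(−k_1 t_c) = 44.4 × 0.7372 = 32.73 mg/L, and at the critical point k_a D_c = k_1 L, so D_c = (0.163/0.981) × 32.73 = 5.439 mg/L.
Minimum DO = C_s − D_c = 8.98 − 5.439 = 3.541 mg/L.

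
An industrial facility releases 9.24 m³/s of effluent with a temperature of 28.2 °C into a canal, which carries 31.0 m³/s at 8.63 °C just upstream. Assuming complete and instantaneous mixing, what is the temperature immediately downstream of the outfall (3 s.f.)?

13.1 °C

Flow-weighted mixing: C = (Q_r C_r + Q_w C_w)/(Q_r + Q_w)
= (31.0×8.63 + 9.24×28.2)/(31.0 + 9.24) = 528.1/40.24 = 13.12 °C.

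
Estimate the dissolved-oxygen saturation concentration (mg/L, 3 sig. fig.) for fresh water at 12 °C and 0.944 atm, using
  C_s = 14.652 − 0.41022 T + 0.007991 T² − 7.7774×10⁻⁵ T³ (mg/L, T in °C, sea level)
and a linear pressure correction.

At sea level: C_s = 14.652 − 0.41022×12 + 0.007991×12² − 7.7774×10⁻⁵×12³ = 10.75 mg/L.
Pressure correction: C_s' = 10.75 × 0.944 = 10.14 mg/L.

C_s ≈ 10.1 mg/L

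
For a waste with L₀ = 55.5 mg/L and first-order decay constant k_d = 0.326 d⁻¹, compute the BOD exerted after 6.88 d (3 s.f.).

y ≈ 49.6 mg/L

y_t = L₀(1 − e^(−k_d t)) = 55.5 × (1 − e^(−0.326×6.88))
= 55.5 × (1 − 0.1062) = 55.5 × 0.8938 = 49.61 mg/L.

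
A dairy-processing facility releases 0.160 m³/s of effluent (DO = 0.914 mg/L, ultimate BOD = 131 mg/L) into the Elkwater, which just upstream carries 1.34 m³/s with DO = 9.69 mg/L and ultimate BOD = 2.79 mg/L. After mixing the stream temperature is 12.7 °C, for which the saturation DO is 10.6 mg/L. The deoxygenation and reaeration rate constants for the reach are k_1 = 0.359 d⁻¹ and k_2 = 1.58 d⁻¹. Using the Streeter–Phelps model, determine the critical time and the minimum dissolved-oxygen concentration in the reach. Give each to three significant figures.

Mixed DO = (1.34×9.69 + 0.160×0.914)/(1.34+0.160) = 13.13/1.500 = 8.754 mg/L.
Mixed L₀ = (1.34×2.79 + 0.160×131)/(1.500) = 24.70/1.500 = 16.47 mg/L.
Initial deficit D₀ = C_s − DO₀ = 10.6 − 8.754 = 1.846 mg/L.
t_c = (1/1.221) ln[(1.58/0.359)(1 − 1.846×1.221/(0.359×16.47))] = 0.8190 × ln(2.723) = 0.8204 d.
D_c = (0.359/1.58) × 16.47 × e^(−0.359×0.8204) = 0.2272 × 16.47 × 0.7449 = 2.787 mg/L.
Minimum DO = 10.6 − 2.787 = 7.813 mg/L.

t_c ≈ 0.820 d; minimum DO ≈ 7.81 mg/L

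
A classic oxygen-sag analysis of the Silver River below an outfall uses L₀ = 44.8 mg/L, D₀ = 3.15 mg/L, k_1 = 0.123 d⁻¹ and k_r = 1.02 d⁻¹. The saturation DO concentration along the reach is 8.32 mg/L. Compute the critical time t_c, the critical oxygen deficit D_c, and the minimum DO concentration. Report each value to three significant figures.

t_c ≈ 1.56 d; D_c ≈ 4.46 mg/L; min DO ≈ 3.86 mg/L

At the critical point dD/dt = 0, so k_1 L₀ e^(−k_1 t) = k_r D. Substituting D(t) from the Streeter–Phelps equation and solving for t gives
t_c = ln[(k_r/k_1)(1 − D₀(k_r−k_1)/(k_1 L₀))] / (k_r−k_1).
Here k_r−k_1 = 0.8970 d⁻¹ and 1 − D₀(k_r−k_1)/(k_1 L₀) = 1 − 3.15×0.8970/(0.123×44.8) = 0.4872, so
t_c = ln(8.293 × 0.4872) / 0.8970 = 1.396 / 0.8970 = 1.557 d.
D_c = (k_1/k_r) L₀ e^(−k_1 t_c) = (0.123/1.02) × 44.8 × e^(−0.123×1.557) = 0.1206 × 44.8 × 0.8257 = 4.461 mg/L.
Minimum DO = C_s − D_c = 8.32 − 4.461 = 3.859 mg/L.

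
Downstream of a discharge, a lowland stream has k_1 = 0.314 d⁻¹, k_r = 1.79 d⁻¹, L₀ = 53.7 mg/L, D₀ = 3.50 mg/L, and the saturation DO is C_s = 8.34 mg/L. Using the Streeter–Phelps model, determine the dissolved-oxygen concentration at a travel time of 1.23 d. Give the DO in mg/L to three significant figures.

k_1 L₀/(k_r−k_1) = 0.314×53.7/(1.79−0.314) = 16.86/1.476 = 11.42 mg/L.
e^(−k_1 t) = e^(−0.314×1.230) = 0.6796; e^(−k_r t) = e^(−1.79×1.230) = 0.1106.
D = 11.42 × (0.6796 − 0.1106) + 3.50 × 0.1106 = 6.500 + 0.3872 = 6.887 mg/L.
DO = C_s − D = 8.34 − 6.887 = 1.453 mg/L.

DO ≈ 1.45 mg/L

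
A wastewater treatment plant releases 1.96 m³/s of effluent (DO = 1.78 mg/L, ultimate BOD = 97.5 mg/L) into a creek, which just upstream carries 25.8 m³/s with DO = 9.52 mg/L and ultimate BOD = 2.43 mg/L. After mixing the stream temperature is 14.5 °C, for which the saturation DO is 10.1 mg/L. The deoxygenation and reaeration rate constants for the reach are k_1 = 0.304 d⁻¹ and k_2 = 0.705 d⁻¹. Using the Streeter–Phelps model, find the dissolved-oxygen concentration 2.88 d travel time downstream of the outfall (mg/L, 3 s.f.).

Mixed DO = (25.8×9.52 + 1.96×1.78)/(25.8+1.96) = 249.1/27.76 = 8.974 mg/L.
Mixed L₀ = (25.8×2.43 + 1.96×97.5)/(27.76) = 253.8/27.76 = 9.142 mg/L.
Initial deficit D₀ = C_s − DO₀ = 10.1 − 8.974 = 1.126 mg/L.
D(2.88) = [0.304×9.142/(0.705−0.304)](e^(−0.304×2.88) − e^(−0.705×2.88)) + 1.126 e^(−0.705×2.88)
= 6.931 × (0.4166 − 0.1313) + 1.126 × 0.1313 = 2.126 mg/L.
DO = 10.1 − 2.126 = 7.974 mg/L.

DO ≈ 7.97 mg/L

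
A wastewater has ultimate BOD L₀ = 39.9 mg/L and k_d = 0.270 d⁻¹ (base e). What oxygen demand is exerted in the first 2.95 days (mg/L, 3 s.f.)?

y_t = L₀(1 − e^(−k_d t)) = 39.9 × (1 − e^(−0.270×2.95))
= 39.9 × (1 − 0.4509) = 39.9 × 0.5491 = 21.91 mg/L.

y ≈ 21.9 mg/L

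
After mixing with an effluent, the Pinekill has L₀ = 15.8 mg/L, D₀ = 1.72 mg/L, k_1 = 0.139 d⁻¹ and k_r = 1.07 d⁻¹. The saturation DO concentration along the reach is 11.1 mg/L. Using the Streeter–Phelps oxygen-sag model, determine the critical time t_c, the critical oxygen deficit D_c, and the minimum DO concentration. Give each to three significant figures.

t_c ≈ 0.789 d; D_c ≈ 1.84 mg/L; min DO ≈ 9.26 mg/L

With k_r/k_1 = 7.698 and 1 − D₀(k_r−k_1)/(k_1 L₀) = 0.2709,
t_c = ln(7.698 × 0.2709) / (1.07 − 0.139) = ln(2.085) / 0.9310 = 0.7348/0.9310 = 0.7893 d.
D_c = (k_1/k_r) L₀ e^(−k_1 t_c) = (0.139/1.07) × 15.8 × e^(−0.139×0.7893) = 0.1299 × 15.8 × 0.8961 = 1.839 mg/L.
Minimum DO = C_s − D_c = 11.1 − 1.839 = 9.261 mg/L.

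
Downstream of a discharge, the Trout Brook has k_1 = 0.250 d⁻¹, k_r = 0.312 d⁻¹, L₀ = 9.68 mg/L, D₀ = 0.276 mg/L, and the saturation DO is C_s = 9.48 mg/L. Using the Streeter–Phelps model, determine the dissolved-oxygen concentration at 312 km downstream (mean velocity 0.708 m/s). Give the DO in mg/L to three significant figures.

DO ≈ 6.47 mg/L

Travel time t = x/v = 312 km / (0.708 m/s) = 312000 m / 0.708 m/s = 440700 s = 5.100 d.
k_1 L₀/(k_r−k_1) = 0.250×9.68/(0.312−0.250) = 2.420/0.06200 = 39.03 mg/L.
e^(−k_1 t) = e^(−0.250×5.100) = 0.2794; e^(−k_r t) = e^(−0.312×5.100) = 0.2037.
D = 39.03 × (0.2794 − 0.2037) + 0.276 × 0.2037 = 2.957 + 0.05621 = 3.013 mg/L.
DO = C_s − D = 9.48 − 3.013 = 6.467 mg/L.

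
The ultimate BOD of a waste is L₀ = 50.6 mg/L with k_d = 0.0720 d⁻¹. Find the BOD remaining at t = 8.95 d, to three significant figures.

L_t = L₀ e^(−k_d t) = 50.6 × e^(−0.0720×8.95) = 50.6 × 0.5250 = 26.56 mg/L.

L ≈ 26.6 mg/L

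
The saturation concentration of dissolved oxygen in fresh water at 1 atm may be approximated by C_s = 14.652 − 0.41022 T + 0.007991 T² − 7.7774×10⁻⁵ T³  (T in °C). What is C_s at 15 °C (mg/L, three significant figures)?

C_s = 14.652 − 0.41022×15 + 0.007991×15² − 7.7774×10⁻⁵×15³ = 10.03 mg/L.

C_s ≈ 10.0 mg/L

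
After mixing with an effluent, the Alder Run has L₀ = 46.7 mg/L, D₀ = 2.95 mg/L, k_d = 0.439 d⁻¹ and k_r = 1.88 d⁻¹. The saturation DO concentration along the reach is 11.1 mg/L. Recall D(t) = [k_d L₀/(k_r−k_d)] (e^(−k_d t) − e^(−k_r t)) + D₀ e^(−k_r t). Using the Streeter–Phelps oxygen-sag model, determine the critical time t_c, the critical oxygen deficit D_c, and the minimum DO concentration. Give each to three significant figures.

At the critical point dD/dt = 0, so k_d L₀ e^(−k_d t) = k_r D. Substituting D(t) from the Streeter–Phelps equation and solving for t gives
t_c = ln[(k_r/k_d)(1 − D₀(k_r−k_d)/(k_d L₀))] / (k_r−k_d).
Here k_r−k_d = 1.441 d⁻¹ and 1 − D₀(k_r−k_d)/(k_d L₀) = 1 − 2.95×1.441/(0.439×46.7) = 0.7926, so
t_c = ln(4.282 × 0.7926) / 1.441 = 1.222 / 1.441 = 0.8481 d.
L(t_c) = L₀ e^(−k_d t_c) = 46.7 × 0.6891 = 32.18 mg/L, and at the critical point k_r D_c = k_d L, so D_c = (0.439/1.88) × 32.18 = 7.515 mg/L.
Minimum DO = C_s − D_c = 11.1 − 7.515 = 3.585 mg/L.

t_c ≈ 0.848 d; D_c ≈ 7.51 mg/L; min DO ≈ 3.59 mg/L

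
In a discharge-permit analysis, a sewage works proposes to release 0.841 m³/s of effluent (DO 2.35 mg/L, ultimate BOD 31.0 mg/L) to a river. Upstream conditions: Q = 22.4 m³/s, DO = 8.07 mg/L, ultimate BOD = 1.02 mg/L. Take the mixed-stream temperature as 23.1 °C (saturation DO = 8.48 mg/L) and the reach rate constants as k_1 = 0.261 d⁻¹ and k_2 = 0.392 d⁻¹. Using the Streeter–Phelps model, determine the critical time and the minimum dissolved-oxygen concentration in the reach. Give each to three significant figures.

Mixed DO = (22.4×8.07 + 0.841×2.35)/(22.4+0.841) = 182.7/23.24 = 7.863 mg/L.
Mixed L₀ = (22.4×1.02 + 0.841×31.0)/(23.24) = 48.92/23.24 = 2.105 mg/L.
Initial deficit D₀ = C_s − DO₀ = 8.48 − 7.863 = 0.6170 mg/L.
t_c = (1/0.1310) ln[(0.392/0.261)(1 − 0.6170×0.1310/(0.261×2.105))] = 7.634 × ln(1.281) = 1.890 d.
D_c = (0.261/0.392) × 2.105 × e^(−0.261×1.890) = 0.6658 × 2.105 × 0.6106 = 0.8557 mg/L.
Minimum DO = 8.48 − 0.8557 = 7.624 mg/L.

t_c ≈ 1.89 d; minimum DO ≈ 7.62 mg/L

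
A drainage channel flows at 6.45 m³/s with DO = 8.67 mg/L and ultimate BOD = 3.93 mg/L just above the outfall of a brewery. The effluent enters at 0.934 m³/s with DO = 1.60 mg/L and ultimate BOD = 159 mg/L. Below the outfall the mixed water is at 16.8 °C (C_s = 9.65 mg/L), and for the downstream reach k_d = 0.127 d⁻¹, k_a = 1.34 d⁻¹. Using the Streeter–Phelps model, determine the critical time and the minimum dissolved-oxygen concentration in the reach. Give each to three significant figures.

t_c ≈ 0.765 d; minimum DO ≈ 7.63 mg/L

Mixed DO = (6.45×8.67 + 0.934×1.60)/(6.45+0.934) = 57.42/7.384 = 7.776 mg/L.
Mixed L₀ = (6.45×3.93 + 0.934×159)/(7.384) = 173.9/7.384 = 23.54 mg/L.
Initial deficit D₀ = C_s − DO₀ = 9.65 − 7.776 = 1.874 mg/L.
t_c = (1/1.213) ln[(1.34/0.127)(1 − 1.874×1.213/(0.127×23.54))] = 0.8244 × ln(2.529) = 0.7649 d.
D_c = (0.127/1.34) × 23.54 × e^(−0.127×0.7649) = 0.09478 × 23.54 × 0.9074 = 2.025 mg/L.
Minimum DO = 9.65 − 2.025 = 7.625 mg/L.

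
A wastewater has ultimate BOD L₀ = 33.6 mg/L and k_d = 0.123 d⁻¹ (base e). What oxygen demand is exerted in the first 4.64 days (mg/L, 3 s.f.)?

y_t = L₀(1 − e^(−k_d t)) = 33.6 × (1 − e^(−0.123×4.64))
= 33.6 × (1 − 0.5651) = 33.6 × 0.4349 = 14.61 mg/L.

y ≈ 14.6 mg/L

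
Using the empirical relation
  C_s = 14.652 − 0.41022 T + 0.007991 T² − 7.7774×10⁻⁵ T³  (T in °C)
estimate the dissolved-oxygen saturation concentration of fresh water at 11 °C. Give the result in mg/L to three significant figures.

C_s ≈ 11.0 mg/L

C_s = 14.652 − 0.41022×11 + 0.007991×11² − 7.7774×10⁻⁵×11³ = 11.00 mg/L.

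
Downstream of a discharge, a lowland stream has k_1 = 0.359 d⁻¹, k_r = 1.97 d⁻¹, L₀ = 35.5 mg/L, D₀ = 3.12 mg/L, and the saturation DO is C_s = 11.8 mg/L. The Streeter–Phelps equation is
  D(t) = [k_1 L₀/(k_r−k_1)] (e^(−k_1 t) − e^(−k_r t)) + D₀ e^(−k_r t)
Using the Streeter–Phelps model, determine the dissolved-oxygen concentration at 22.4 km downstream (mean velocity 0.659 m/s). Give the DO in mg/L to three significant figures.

Travel time t = x/v = 22.4 km / (0.659 m/s) = 22400 m / 0.659 m/s = 33990 s = 0.3934 d.
k_1 L₀/(k_r−k_1) = 0.359×35.5/(1.97−0.359) = 12.74/1.611 = 7.911 mg/L.
e^(−k_1 t) = e^(−0.359×0.3934) = 0.8683; e^(−k_r t) = e^(−1.97×0.3934) = 0.4607.
D = 7.911 × (0.8683 − 0.4607) + 3.12 × 0.4607 = 3.224 + 1.437 = 4.662 mg/L.
DO = C_s − D = 11.8 − 4.662 = 7.138 mg/L.

DO ≈ 7.14 mg/L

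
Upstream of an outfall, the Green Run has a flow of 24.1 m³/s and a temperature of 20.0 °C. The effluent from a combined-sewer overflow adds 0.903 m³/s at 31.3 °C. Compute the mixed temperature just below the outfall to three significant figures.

Flow-weighted mixing: C = (Q_r C_r + Q_w C_w)/(Q_r + Q_w)
= (24.1×20.0 + 0.903×31.3)/(24.1 + 0.903) = 510.3/25.00 = 20.41 °C.

20.4 °C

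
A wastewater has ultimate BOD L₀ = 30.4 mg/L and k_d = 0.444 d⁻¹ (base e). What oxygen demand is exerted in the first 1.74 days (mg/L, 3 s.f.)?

y_t = L₀(1 − e^(−k_d t)) = 30.4 × (1 − e^(−0.444×1.74))
= 30.4 × (1 − 0.4618) = 30.4 × 0.5382 = 16.36 mg/L.

y ≈ 16.4 mg/L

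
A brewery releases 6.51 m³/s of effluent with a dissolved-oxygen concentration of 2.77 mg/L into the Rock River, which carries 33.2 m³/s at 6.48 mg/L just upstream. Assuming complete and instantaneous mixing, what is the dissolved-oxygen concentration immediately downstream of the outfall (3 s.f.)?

5.87 mg/L

Flow-weighted mixing: C = (Q_r C_r + Q_w C_w)/(Q_r + Q_w)
= (33.2×6.48 + 6.51×2.77)/(33.2 + 6.51) = 233.2/39.71 = 5.872 mg/L.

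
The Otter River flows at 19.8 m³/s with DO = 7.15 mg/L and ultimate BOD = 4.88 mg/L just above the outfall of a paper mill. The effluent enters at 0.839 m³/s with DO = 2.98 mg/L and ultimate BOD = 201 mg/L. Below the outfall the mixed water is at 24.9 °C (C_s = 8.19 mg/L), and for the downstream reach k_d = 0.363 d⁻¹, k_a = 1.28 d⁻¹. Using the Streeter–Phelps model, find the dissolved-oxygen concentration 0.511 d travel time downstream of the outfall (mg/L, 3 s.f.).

Mixed DO = (19.8×7.15 + 0.839×2.98)/(19.8+0.839) = 144.1/20.64 = 6.980 mg/L.
Mixed L₀ = (19.8×4.88 + 0.839×201)/(20.64) = 265.3/20.64 = 12.85 mg/L.
Initial deficit D₀ = C_s − DO₀ = 8.19 − 6.980 = 1.210 mg/L.
D(0.511) = [0.363×12.85/(1.28−0.363)](e^(−0.363×0.511) − e^(−1.28×0.511)) + 1.210 e^(−1.28×0.511)
= 5.088 × (0.8307 − 0.5199) + 1.210 × 0.5199 = 2.210 mg/L.
DO = 8.19 − 2.210 = 5.980 mg/L.

DO ≈ 5.98 mg/L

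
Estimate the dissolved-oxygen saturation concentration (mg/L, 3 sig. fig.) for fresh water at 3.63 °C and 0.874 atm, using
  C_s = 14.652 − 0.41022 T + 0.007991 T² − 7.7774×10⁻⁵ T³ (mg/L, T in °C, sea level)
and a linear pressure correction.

C_s ≈ 11.6 mg/L

At sea level: C_s = 14.652 − 0.41022×3.63 + 0.007991×3.63² − 7.7774×10⁻⁵×3.63³ = 13.26 mg/L.
Pressure correction: C_s' = 13.26 × 0.874 = 11.59 mg/L.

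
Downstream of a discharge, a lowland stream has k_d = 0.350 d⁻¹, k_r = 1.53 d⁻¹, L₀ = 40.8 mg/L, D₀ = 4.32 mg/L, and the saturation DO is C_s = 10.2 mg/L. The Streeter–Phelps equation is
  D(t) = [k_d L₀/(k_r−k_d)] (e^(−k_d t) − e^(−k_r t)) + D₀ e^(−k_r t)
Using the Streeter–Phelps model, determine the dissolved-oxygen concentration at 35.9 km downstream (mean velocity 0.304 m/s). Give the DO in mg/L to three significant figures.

DO ≈ 3.66 mg/L

Travel time t = x/v = 35.9 km / (0.304 m/s) = 35900 m / 0.304 m/s = 118100 s = 1.367 d.
k_d L₀/(k_r−k_d) = 0.350×40.8/(1.53−0.350) = 14.28/1.180 = 12.10 mg/L.
e^(−k_d t) = e^(−0.350×1.367) = 0.6198; e^(−k_r t) = e^(−1.53×1.367) = 0.1235.
D = 12.10 × (0.6198 − 0.1235) + 4.32 × 0.1235 = 6.005 + 0.5337 = 6.539 mg/L.
DO = C_s − D = 10.2 − 6.539 = 3.661 mg/L.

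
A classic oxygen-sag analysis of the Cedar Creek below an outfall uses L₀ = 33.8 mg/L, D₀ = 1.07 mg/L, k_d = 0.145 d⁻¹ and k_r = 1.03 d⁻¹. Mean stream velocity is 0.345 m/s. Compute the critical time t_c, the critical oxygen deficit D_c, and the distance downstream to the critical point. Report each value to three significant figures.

t_c ≈ 1.97 d; D_c ≈ 3.57 mg/L; x_c ≈ 58.8 km

t_c = [1/(k_r−k_d)] ln[(k_r/k_d)(1 − D₀(k_r−k_d)/(k_d L₀))]
= [1/(1.03−0.145)] ln[(1.03/0.145)(1 − 1.07×0.8850/(0.145×33.8))]
= (1/0.8850) ln[7.103 × 0.8068] = 1.130 × ln(5.731) = 1.130 × 1.746 = 1.973 d.
L(t_c) = L₀ e^(−k_d t_c) = 33.8 × 0.7512 = 25.39 mg/L, and at the critical point k_r D_c = k_d L, so D_c = (0.145/1.03) × 25.39 = 3.575 mg/L.
x_c = v t_c = 0.345 m/s × 1.973 d × 86400 s/d = 58800 m ≈ 58.8 km.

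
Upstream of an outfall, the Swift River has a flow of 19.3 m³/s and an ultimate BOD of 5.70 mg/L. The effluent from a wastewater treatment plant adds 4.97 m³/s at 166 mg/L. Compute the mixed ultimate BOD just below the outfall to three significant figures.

Flow-weighted mixing: C = (Q_r C_r + Q_w C_w)/(Q_r + Q_w)
= (19.3×5.70 + 4.97×166)/(19.3 + 4.97) = 935.0/24.27 = 38.53 mg/L.

38.5 mg/L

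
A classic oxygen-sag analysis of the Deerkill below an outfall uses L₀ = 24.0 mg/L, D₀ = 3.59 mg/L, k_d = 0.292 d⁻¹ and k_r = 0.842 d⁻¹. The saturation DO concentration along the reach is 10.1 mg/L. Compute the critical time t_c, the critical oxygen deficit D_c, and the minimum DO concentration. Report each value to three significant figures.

t_c = [1/(k_r−k_d)] ln[(k_r/k_d)(1 − D₀(k_r−k_d)/(k_d L₀))]
= [1/(0.842−0.292)] ln[(0.842/0.292)(1 − 3.59×0.5500/(0.292×24.0))]
= (1/0.5500) ln[2.884 × 0.7183] = 1.818 × ln(2.071) = 1.818 × 0.7281 = 1.324 d.
D_c = (k_d/k_r) L₀ e^(−k_d t_c) = (0.292/0.842) × 24.0 × e^(−0.292×1.324) = 0.3468 × 24.0 × 0.6794 = 5.655 mg/L.
Minimum DO = C_s − D_c = 10.1 − 5.655 = 4.445 mg/L.

t_c ≈ 1.32 d; D_c ≈ 5.65 mg/L; min DO ≈ 4.45 mg/L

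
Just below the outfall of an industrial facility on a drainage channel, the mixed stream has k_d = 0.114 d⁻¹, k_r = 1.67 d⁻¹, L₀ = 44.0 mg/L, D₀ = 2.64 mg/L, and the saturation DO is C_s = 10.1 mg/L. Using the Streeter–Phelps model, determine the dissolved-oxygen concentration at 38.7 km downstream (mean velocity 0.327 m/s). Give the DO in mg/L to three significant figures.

DO ≈ 7.40 mg/L

Travel time t = x/v = 38.7 km / (0.327 m/s) = 38700 m / 0.327 m/s = 118300 s = 1.370 d.
k_d L₀/(k_r−k_d) = 0.114×44.0/(1.67−0.114) = 5.016/1.556 = 3.224 mg/L.
e^(−k_d t) = e^(−0.114×1.370) = 0.8554; e^(−k_r t) = e^(−1.67×1.370) = 0.1015.
D = 3.224 × (0.8554 − 0.1015) + 2.64 × 0.1015 = 2.430 + 0.2680 = 2.698 mg/L.
DO = C_s − D = 10.1 − 2.698 = 7.402 mg/L.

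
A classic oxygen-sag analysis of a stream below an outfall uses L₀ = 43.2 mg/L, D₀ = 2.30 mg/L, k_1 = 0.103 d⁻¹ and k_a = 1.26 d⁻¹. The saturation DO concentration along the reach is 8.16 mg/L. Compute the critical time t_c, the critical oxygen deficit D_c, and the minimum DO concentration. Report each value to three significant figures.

With k_a/k_1 = 12.23 and 1 − D₀(k_a−k_1)/(k_1 L₀) = 0.4019,
t_c = ln(12.23 × 0.4019) / (1.26 − 0.103) = ln(4.917) / 1.157 = 1.593/1.157 = 1.377 d.
L(t_c) = L₀ e^(−k_1 t_c) = 43.2 × 0.8678 = 37.49 mg/L, and at the critical point k_a D_c = k_1 L, so D_c = (0.103/1.26) × 37.49 = 3.065 mg/L.
Minimum DO = C_s − D_c = 8.16 − 3.065 = 5.095 mg/L.

t_c ≈ 1.38 d; D_c ≈ 3.06 mg/L; min DO ≈ 5.10 mg/L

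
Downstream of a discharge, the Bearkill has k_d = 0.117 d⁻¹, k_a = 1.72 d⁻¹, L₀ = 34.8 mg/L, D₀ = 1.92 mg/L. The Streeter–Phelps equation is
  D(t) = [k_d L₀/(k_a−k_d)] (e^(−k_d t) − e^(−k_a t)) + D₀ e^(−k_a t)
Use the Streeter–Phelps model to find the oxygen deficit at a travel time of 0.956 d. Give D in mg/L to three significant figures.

k_d L₀/(k_a−k_d) = 0.117×34.8/(1.72−0.117) = 4.072/1.603 = 2.540 mg/L.
e^(−k_d t) = e^(−0.117×0.9560) = 0.8942; e^(−k_a t) = e^(−1.72×0.9560) = 0.1931.
D = 2.540 × (0.8942 − 0.1931) + 1.92 × 0.1931 = 1.781 + 0.3708 = 2.151 mg/L.

D ≈ 2.15 mg/L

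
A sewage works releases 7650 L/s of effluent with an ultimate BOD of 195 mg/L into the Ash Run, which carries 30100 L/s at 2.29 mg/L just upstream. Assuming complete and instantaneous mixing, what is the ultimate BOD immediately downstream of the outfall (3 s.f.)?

Flow-weighted mixing: C = (Q_r C_r + Q_w C_w)/(Q_r + Q_w)
= (30100×2.29 + 7650×195)/(30100 + 7650) = 1.561×10^6/37750 = 41.34 mg/L.

41.3 mg/L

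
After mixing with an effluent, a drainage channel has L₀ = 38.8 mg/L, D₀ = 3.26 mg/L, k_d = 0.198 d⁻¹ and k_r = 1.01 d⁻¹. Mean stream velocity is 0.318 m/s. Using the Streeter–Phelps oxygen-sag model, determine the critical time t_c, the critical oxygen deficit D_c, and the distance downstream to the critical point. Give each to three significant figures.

t_c ≈ 1.49 d; D_c ≈ 5.67 mg/L; x_c ≈ 40.8 km

t_c = [1/(k_r−k_d)] ln[(k_r/k_d)(1 − D₀(k_r−k_d)/(k_d L₀))]
= [1/(1.01−0.198)] ln[(1.01/0.198)(1 − 3.26×0.8120/(0.198×38.8))]
= (1/0.8120) ln[5.101 × 0.6554] = 1.232 × ln(3.343) = 1.232 × 1.207 = 1.486 d.
D_c = (k_d/k_r) L₀ e^(−k_d t_c) = (0.198/1.01) × 38.8 × e^(−0.198×1.486) = 0.1960 × 38.8 × 0.7450 = 5.667 mg/L.
x_c = v t_c = 0.318 m/s × 1.486 d × 86400 s/d = 40840 m ≈ 40.8 km.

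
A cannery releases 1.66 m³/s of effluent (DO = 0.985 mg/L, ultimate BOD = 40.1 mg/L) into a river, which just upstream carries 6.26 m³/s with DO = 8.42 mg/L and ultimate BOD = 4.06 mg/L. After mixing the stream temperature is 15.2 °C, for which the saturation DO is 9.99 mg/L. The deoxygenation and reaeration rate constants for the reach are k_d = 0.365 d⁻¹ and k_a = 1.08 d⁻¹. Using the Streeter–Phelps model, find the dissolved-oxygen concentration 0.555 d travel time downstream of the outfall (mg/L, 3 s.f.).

DO ≈ 6.69 mg/L

Mixed DO = (6.26×8.42 + 1.66×0.985)/(6.26+1.66) = 54.34/7.920 = 6.862 mg/L.
Mixed L₀ = (6.26×4.06 + 1.66×40.1)/(7.920) = 91.98/7.920 = 11.61 mg/L.
Initial deficit D₀ = C_s − DO₀ = 9.99 − 6.862 = 3.128 mg/L.
D(0.555) = [0.365×11.61/(1.08−0.365)](e^(−0.365×0.555) − e^(−1.08×0.555)) + 3.128 e^(−1.08×0.555)
= 5.929 × (0.8166 − 0.5491) + 3.128 × 0.5491 = 3.304 mg/L.
DO = 9.99 − 3.304 = 6.686 mg/L.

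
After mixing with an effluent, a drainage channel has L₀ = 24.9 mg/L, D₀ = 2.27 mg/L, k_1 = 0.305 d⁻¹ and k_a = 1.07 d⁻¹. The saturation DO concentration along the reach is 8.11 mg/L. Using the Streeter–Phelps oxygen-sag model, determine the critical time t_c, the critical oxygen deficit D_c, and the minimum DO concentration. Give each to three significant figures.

t_c ≈ 1.30 d; D_c ≈ 4.77 mg/L; min DO ≈ 3.34 mg/L

At the critical point dD/dt = 0, so k_1 L₀ e^(−k_1 t) = k_a D. Substituting D(t) from the Streeter–Phelps equation and solving for t gives
t_c = ln[(k_a/k_1)(1 − D₀(k_a−k_1)/(k_1 L₀))] / (k_a−k_1).
Here k_a−k_1 = 0.7650 d⁻¹ and 1 − D₀(k_a−k_1)/(k_1 L₀) = 1 − 2.27×0.7650/(0.305×24.9) = 0.7713, so
t_c = ln(3.508 × 0.7713) / 0.7650 = 0.9955 / 0.7650 = 1.301 d.
L(t_c) = L₀ e^(−k_1 t_c) = 24.9 × 0.6724 = 16.74 mg/L, and at the critical point k_a D_c = k_1 L, so D_c = (0.305/1.07) × 16.74 = 4.773 mg/L.
Minimum DO = C_s − D_c = 8.11 − 4.773 = 3.337 mg/L.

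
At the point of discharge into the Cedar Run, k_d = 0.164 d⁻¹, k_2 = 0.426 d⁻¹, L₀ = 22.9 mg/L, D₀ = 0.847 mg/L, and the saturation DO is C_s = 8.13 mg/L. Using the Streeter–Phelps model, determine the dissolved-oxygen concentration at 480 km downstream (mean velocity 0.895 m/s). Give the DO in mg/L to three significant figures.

DO ≈ 3.91 mg/L

Travel time t = x/v = 480 km / (0.895 m/s) = 480000 m / 0.895 m/s = 536300 s = 6.207 d.
k_d L₀/(k_2−k_d) = 0.164×22.9/(0.426−0.164) = 3.756/0.2620 = 14.33 mg/L.
e^(−k_d t) = e^(−0.164×6.207) = 0.3613; e^(−k_2 t) = e^(−0.426×6.207) = 0.07105.
D = 14.33 × (0.3613 − 0.07105) + 0.847 × 0.07105 = 4.161 + 0.06018 = 4.221 mg/L.
DO = C_s − D = 8.13 − 4.221 = 3.909 mg/L.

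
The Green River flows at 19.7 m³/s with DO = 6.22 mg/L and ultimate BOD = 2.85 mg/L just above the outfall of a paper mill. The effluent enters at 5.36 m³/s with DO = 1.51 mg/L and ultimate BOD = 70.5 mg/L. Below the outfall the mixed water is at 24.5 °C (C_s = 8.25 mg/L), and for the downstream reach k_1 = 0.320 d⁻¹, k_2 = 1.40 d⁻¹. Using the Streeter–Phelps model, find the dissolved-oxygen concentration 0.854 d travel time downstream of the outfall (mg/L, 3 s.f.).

Mixed DO = (19.7×6.22 + 5.36×1.51)/(19.7+5.36) = 130.6/25.06 = 5.213 mg/L.
Mixed L₀ = (19.7×2.85 + 5.36×70.5)/(25.06) = 434.0/25.06 = 17.32 mg/L.
Initial deficit D₀ = C_s − DO₀ = 8.25 − 5.213 = 3.037 mg/L.
D(0.854) = [0.320×17.32/(1.40−0.320)](e^(−0.320×0.854) − e^(−1.40×0.854)) + 3.037 e^(−1.40×0.854)
= 5.132 × (0.7609 − 0.3025) + 3.037 × 0.3025 = 3.271 mg/L.
DO = 8.25 − 3.271 = 4.979 mg/L.

DO ≈ 4.98 mg/L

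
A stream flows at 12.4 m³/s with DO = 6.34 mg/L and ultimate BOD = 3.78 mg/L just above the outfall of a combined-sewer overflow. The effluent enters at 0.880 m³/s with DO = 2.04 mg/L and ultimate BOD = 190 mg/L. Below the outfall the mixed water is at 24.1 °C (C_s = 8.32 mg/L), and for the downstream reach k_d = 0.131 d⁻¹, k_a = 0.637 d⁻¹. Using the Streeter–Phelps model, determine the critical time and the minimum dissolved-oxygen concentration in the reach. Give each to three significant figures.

t_c ≈ 1.58 d; minimum DO ≈ 5.62 mg/L

Mixed DO = (12.4×6.34 + 0.880×2.04)/(12.4+0.880) = 80.41/13.28 = 6.055 mg/L.
Mixed L₀ = (12.4×3.78 + 0.880×190)/(13.28) = 214.1/13.28 = 16.12 mg/L.
Initial deficit D₀ = C_s − DO₀ = 8.32 − 6.055 = 2.265 mg/L.
t_c = (1/0.5060) ln[(0.637/0.131)(1 − 2.265×0.5060/(0.131×16.12))] = 1.976 × ln(2.224) = 1.579 d.
D_c = (0.131/0.637) × 16.12 × e^(−0.131×1.579) = 0.2057 × 16.12 × 0.8131 = 2.696 mg/L.
Minimum DO = 8.32 − 2.696 = 5.624 mg/L.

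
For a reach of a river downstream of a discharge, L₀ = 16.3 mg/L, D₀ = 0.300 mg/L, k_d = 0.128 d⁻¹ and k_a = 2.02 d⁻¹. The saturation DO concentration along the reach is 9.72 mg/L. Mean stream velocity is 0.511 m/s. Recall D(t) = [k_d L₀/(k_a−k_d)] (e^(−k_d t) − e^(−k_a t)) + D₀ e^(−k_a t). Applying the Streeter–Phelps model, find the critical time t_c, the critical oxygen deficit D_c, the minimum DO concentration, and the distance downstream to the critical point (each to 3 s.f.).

With k_a/k_d = 15.78 and 1 − D₀(k_a−k_d)/(k_d L₀) = 0.7280,
t_c = ln(15.78 × 0.7280) / (2.02 − 0.128) = ln(11.49) / 1.892 = 2.441/1.892 = 1.290 d.
L(t_c) = L₀ e^(−k_d t_c) = 16.3 × 0.8478 = 13.82 mg/L, and at the critical point k_a D_c = k_d L, so D_c = (0.128/2.02) × 13.82 = 0.8756 mg/L.
Minimum DO = C_s − D_c = 9.72 − 0.8756 = 8.844 mg/L.
x_c = v t_c = 0.511 m/s × 1.290 d × 86400 s/d = 56970 m ≈ 57.0 km.

t_c ≈ 1.29 d; D_c ≈ 0.876 mg/L; min DO ≈ 8.84 mg/L; x_c ≈ 57.0 km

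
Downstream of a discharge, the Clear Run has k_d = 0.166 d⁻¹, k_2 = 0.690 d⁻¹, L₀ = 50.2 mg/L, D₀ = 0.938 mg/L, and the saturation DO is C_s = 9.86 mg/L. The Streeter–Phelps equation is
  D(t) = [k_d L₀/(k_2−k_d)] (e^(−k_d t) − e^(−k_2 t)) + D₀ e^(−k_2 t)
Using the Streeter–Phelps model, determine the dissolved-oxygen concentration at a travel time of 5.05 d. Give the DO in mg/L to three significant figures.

k_d L₀/(k_2−k_d) = 0.166×50.2/(0.690−0.166) = 8.333/0.5240 = 15.90 mg/L.
e^(−k_d t) = e^(−0.166×5.050) = 0.4324; e^(−k_2 t) = e^(−0.690×5.050) = 0.03067.
D = 15.90 × (0.4324 − 0.03067) + 0.938 × 0.03067 = 6.389 + 0.02877 = 6.418 mg/L.
DO = C_s − D = 9.86 − 6.418 = 3.442 mg/L.

DO ≈ 3.44 mg/L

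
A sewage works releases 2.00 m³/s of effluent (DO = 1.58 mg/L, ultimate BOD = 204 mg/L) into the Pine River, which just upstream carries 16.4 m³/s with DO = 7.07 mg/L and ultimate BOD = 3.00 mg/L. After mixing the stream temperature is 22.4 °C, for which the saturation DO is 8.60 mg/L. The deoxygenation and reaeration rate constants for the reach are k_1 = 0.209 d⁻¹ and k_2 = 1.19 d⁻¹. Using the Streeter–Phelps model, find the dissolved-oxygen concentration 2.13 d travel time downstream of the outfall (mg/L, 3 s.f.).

DO ≈ 5.46 mg/L

Mixed DO = (16.4×7.07 + 2.00×1.58)/(16.4+2.00) = 119.1/18.40 = 6.473 mg/L.
Mixed L₀ = (16.4×3.00 + 2.00×204)/(18.40) = 457.2/18.40 = 24.85 mg/L.
Initial deficit D₀ = C_s − DO₀ = 8.60 − 6.473 = 2.127 mg/L.
D(2.13) = [0.209×24.85/(1.19−0.209)](e^(−0.209×2.13) − e^(−1.19×2.13)) + 2.127 e^(−1.19×2.13)
= 5.294 × (0.6407 − 0.07929) + 2.127 × 0.07929 = 3.141 mg/L.
DO = 8.60 − 3.141 = 5.459 mg/L.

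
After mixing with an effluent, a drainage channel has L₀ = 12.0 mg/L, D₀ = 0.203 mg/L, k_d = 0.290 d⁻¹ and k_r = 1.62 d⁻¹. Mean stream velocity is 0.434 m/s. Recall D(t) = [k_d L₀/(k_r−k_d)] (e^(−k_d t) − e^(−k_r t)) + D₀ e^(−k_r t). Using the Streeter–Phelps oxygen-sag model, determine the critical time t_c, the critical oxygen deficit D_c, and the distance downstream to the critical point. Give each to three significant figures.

At the critical point dD/dt = 0, so k_d L₀ e^(−k_d t) = k_r D. Substituting D(t) from the Streeter–Phelps equation and solving for t gives
t_c = ln[(k_r/k_d)(1 − D₀(k_r−k_d)/(k_d L₀))] / (k_r−k_d).
Here k_r−k_d = 1.330 d⁻¹ and 1 − D₀(k_r−k_d)/(k_d L₀) = 1 − 0.203×1.330/(0.290×12.0) = 0.9224, so
t_c = ln(5.586 × 0.9224) / 1.330 = 1.640 / 1.330 = 1.233 d.
D_c = (k_d/k_r) L₀ e^(−k_d t_c) = (0.290/1.62) × 12.0 × e^(−0.290×1.233) = 0.1790 × 12.0 × 0.6994 = 1.502 mg/L.
x_c = v t_c = 0.434 m/s × 1.233 d × 86400 s/d = 46220 m ≈ 46.2 km.

t_c ≈ 1.23 d; D_c ≈ 1.50 mg/L; x_c ≈ 46.2 km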